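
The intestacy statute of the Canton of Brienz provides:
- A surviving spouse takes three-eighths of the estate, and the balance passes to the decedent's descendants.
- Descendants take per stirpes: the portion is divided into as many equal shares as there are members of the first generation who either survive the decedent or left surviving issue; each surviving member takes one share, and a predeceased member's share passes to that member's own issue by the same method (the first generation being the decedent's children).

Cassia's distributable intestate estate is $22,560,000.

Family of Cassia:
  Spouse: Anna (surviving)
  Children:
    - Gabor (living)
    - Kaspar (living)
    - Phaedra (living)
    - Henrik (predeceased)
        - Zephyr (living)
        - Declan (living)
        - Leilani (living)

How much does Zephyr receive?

Zephyr receives $1,175,000.

Anna takes three-eighths of $22,560,000 = $8,460,000. The remaining $14,100,000 passes to the descendants.
The descendants' portion ($14,100,000) is divided into 4 shares of $3,525,000: Gabor, Kaspar, and Phaedra each take $3,525,000; Henrik's $3,525,000 share passes to Henrik's issue.
Henrik's share ($3,525,000) is divided into 3 shares of $1,175,000: Zephyr, Declan, and Leilani each take $1,175,000.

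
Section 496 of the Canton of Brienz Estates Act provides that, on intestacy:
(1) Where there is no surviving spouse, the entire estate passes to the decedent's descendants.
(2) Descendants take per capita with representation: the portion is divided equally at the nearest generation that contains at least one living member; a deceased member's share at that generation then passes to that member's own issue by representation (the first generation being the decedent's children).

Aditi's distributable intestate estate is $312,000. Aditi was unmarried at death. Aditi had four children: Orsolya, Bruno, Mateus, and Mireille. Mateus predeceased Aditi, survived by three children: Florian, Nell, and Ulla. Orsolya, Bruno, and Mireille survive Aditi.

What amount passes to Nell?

Nell receives $26,000.

The entire $312,000 passes to the descendants.
That amount ($312,000) is divided into 4 shares of $78,000: Orsolya, Bruno, and Mireille each take $78,000; Mateus's $78,000 share passes to Mateus's issue.
Mateus's share ($78,000) is divided into 3 shares of $26,000: Florian, Nell, and Ulla each take $26,000.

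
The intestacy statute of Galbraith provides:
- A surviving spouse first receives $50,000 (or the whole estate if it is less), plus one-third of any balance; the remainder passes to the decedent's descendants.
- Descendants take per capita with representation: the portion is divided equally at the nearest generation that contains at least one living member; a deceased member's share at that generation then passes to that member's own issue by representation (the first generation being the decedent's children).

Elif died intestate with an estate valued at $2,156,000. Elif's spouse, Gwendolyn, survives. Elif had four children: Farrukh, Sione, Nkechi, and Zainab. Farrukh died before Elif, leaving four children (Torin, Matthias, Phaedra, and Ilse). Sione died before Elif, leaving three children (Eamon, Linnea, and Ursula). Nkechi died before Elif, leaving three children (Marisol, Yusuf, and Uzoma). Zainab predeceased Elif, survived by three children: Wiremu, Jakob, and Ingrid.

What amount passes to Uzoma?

Uzoma receives $108,000.

Gwendolyn first takes $50,000, leaving a balance of $2,106,000. Gwendolyn then takes one-third of the balance ($702,000), for a total of $752,000. The remaining $1,404,000 passes to the descendants.
No child survives, so the initial division is made at the grandchildren's generation.
The descendants' portion ($1,404,000) is divided into 13 shares of $108,000: Torin, Matthias, Phaedra, Ilse, Eamon, Linnea, Ursula, Marisol, Yusuf, Uzoma, Wiremu, Jakob, and Ingrid each take $108,000.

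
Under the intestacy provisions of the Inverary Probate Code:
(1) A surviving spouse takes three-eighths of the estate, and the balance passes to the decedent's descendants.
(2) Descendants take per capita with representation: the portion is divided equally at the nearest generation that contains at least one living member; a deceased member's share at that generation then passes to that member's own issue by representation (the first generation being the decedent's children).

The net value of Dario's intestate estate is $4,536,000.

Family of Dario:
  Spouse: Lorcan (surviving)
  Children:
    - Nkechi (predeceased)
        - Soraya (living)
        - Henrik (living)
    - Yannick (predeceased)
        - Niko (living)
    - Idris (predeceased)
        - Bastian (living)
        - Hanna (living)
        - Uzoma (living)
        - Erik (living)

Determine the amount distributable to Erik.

Lorcan takes three-eighths of $4,536,000 = $1,701,000. The remaining $2,835,000 passes to the descendants.
No child survives, so the initial division is made at the grandchildren's generation.
The descendants' portion ($2,835,000) is divided into 7 shares of $405,000: Soraya, Henrik, Niko, Bastian, Hanna, Uzoma, and Erik each take $405,000.

Erik receives $405,000.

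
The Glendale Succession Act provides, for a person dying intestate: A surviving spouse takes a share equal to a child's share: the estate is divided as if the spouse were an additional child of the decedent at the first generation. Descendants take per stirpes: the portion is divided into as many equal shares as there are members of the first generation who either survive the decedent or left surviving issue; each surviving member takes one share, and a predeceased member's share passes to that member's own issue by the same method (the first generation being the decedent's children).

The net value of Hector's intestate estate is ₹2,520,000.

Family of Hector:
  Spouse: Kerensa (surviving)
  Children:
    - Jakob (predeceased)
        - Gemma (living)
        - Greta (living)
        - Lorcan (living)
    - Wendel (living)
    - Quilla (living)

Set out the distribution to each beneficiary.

Kerensa: ₹630,000; Gemma: ₹210,000; Greta: ₹210,000; Lorcan: ₹210,000; Wendel: ₹630,000; Quilla: ₹630,000

The spouse counts as an additional share at the children's level, so there are 4 primary shares of ₹630,000. Kerensa takes one such share (₹630,000).
The children's combined portion (₹1,890,000) is divided into 3 shares of ₹630,000: Wendel and Quilla each take ₹630,000; Jakob's ₹630,000 share passes to Jakob's issue.
Jakob's share (₹630,000) is divided into 3 shares of ₹210,000: Gemma, Greta, and Lorcan each take ₹210,000.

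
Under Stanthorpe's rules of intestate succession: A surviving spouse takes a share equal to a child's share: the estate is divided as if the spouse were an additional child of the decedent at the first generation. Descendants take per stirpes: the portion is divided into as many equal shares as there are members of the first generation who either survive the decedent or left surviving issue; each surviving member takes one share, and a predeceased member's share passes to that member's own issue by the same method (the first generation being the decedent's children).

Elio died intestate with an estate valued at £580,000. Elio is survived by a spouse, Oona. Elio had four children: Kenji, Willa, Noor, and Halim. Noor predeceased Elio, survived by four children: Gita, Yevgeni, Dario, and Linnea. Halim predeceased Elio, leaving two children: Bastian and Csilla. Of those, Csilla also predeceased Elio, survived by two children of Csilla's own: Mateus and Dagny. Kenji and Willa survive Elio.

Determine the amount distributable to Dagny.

Dagny receives £29,000.

The spouse counts as an additional share at the children's level, so there are 5 primary shares of £116,000. Oona takes one such share (£116,000).
The children's combined portion (£464,000) is divided into 4 shares of £116,000: Kenji and Willa each take £116,000; Noor's £116,000 share passes to Noor's issue; Halim's £116,000 share passes to Halim's issue.
Noor's share (£116,000) is divided into 4 shares of £29,000: Gita, Yevgeni, Dario, and Linnea each take £29,000.
Halim's share (£116,000) is divided into 2 shares of £58,000: Bastian takes £58,000; Csilla's £58,000 share passes to Csilla's issue.
Csilla's share (£58,000) is divided into 2 shares of £29,000: Mateus and Dagny each take £29,000.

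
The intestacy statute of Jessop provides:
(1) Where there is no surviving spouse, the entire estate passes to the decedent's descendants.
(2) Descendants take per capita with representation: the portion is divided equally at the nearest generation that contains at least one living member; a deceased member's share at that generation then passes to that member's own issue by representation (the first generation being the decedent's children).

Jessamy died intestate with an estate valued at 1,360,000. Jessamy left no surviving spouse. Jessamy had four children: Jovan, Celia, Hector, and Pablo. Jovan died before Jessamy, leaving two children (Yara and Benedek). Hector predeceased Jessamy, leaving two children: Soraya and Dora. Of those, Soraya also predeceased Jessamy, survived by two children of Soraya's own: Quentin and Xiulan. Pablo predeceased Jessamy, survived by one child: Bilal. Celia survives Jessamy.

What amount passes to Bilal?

The entire 1,360,000 passes to the descendants.
That amount (1,360,000) is divided into 4 shares of 340,000: Celia takes 340,000; Jovan's 340,000 share passes to Jovan's issue; Hector's 340,000 share passes to Hector's issue; Pablo's 340,000 share passes to Pablo's issue.
Jovan's share (340,000) is divided into 2 shares of 170,000: Yara and Benedek each take 170,000.
Hector's share (340,000) is divided into 2 shares of 170,000: Dora takes 170,000; Soraya's 170,000 share passes to Soraya's issue.
Soraya's share (170,000) is divided into 2 shares of 85,000: Quentin and Xiulan each take 85,000.
Pablo's share (340,000) passes entirely to Bilal.

Bilal receives 340,000.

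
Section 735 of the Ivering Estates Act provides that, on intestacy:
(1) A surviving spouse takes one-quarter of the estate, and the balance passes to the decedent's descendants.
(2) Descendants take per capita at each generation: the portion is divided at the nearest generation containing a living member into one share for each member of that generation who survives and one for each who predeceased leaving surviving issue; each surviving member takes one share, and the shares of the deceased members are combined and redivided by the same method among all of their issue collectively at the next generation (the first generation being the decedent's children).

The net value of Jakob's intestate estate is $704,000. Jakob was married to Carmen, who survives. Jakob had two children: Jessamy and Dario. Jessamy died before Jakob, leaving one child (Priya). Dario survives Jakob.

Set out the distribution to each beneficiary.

Carmen: $176,000; Priya: $264,000; Dario: $264,000

Carmen takes one-quarter of $704,000 = $176,000. The remaining $528,000 passes to the descendants.
The descendants' portion ($528,000) is divided at the children's generation into 2 shares of $264,000. Dario takes $264,000. The remaining share for the deceased Jessamy ($264,000) is carried to the next generation.
That pool ($264,000) passes entirely to Priya, the sole taker at the grandchildren's generation.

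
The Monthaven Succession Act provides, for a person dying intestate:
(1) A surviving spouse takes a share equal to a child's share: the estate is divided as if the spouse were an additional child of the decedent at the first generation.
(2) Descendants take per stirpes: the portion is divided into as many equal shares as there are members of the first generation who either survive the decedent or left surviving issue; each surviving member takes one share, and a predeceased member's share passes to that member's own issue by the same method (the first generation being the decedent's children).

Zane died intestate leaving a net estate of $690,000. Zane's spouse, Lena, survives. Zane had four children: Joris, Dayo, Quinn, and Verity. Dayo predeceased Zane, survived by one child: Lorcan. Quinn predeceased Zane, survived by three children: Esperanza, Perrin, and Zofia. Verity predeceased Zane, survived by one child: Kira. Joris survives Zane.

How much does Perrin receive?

The spouse counts as an additional share at the children's level, so there are 5 primary shares of $138,000. Lena takes one such share ($138,000).
The children's combined portion ($552,000) is divided into 4 shares of $138,000: Joris takes $138,000; Dayo's $138,000 share passes to Dayo's issue; Quinn's $138,000 share passes to Quinn's issue; Verity's $138,000 share passes to Verity's issue.
Dayo's share ($138,000) passes entirely to Lorcan.
Quinn's share ($138,000) is divided into 3 shares of $46,000: Esperanza, Perrin, and Zofia each take $46,000.
Verity's share ($138,000) passes entirely to Kira.

Perrin receives $46,000.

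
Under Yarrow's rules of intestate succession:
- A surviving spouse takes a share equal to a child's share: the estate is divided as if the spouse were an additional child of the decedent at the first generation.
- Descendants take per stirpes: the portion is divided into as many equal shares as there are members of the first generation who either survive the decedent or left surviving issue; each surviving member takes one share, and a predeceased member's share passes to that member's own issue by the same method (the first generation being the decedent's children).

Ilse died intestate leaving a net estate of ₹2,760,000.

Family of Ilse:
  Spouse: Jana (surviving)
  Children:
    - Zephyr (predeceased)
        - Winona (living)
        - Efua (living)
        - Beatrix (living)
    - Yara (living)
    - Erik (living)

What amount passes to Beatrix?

The spouse counts as an additional share at the children's level, so there are 4 primary shares of ₹690,000. Jana takes one such share (₹690,000).
The children's combined portion (₹2,070,000) is divided into 3 shares of ₹690,000: Yara and Erik each take ₹690,000; Zephyr's ₹690,000 share passes to Zephyr's issue.
Zephyr's share (₹690,000) is divided into 3 shares of ₹230,000: Winona, Efua, and Beatrix each take ₹230,000.

Beatrix receives ₹230,000.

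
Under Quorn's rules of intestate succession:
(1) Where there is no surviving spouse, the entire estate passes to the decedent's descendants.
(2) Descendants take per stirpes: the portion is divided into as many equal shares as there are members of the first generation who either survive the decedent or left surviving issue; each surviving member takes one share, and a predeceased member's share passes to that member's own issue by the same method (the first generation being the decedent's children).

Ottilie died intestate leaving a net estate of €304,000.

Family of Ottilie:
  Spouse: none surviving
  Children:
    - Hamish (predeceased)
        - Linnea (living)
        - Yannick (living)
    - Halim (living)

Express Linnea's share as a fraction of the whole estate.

Linnea receives 1/4 of the estate.

The entire €304,000 passes to the descendants.
That amount (€304,000) is divided into 2 shares of €152,000: Halim takes €152,000; Hamish's €152,000 share passes to Hamish's issue.
Hamish's share (€152,000) is divided into 2 shares of €76,000: Linnea and Yannick each take €76,000.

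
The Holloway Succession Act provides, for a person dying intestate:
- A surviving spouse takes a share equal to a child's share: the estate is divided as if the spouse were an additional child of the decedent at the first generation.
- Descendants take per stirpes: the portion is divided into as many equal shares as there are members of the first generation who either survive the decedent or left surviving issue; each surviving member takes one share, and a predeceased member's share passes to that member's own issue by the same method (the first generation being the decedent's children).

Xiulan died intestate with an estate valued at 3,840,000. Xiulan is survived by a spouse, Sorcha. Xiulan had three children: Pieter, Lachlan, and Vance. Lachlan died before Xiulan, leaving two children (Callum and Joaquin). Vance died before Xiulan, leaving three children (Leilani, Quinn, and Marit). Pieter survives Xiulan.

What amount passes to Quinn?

Quinn receives 320,000.

The spouse counts as an additional share at the children's level, so there are 4 primary shares of 960,000. Sorcha takes one such share (960,000).
The children's combined portion (2,880,000) is divided into 3 shares of 960,000: Pieter takes 960,000; Lachlan's 960,000 share passes to Lachlan's issue; Vance's 960,000 share passes to Vance's issue.
Lachlan's share (960,000) is divided into 2 shares of 480,000: Callum and Joaquin each take 480,000.
Vance's share (960,000) is divided into 3 shares of 320,000: Leilani, Quinn, and Marit each take 320,000.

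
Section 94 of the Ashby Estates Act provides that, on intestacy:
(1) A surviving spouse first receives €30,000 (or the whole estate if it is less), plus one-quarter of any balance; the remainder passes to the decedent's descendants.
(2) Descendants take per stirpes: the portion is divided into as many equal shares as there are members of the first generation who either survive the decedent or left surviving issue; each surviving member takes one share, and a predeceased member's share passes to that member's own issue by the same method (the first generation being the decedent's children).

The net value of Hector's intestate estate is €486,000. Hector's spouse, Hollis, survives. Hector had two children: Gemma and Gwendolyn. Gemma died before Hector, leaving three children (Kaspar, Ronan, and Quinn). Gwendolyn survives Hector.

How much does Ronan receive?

Ronan receives €57,000.

Hollis first takes €30,000, leaving a balance of €456,000. Hollis then takes one-quarter of the balance (€114,000), for a total of €144,000. The remaining €342,000 passes to the descendants.
The descendants' portion (€342,000) is divided into 2 shares of €171,000: Gwendolyn takes €171,000; Gemma's €171,000 share passes to Gemma's issue.
Gemma's share (€171,000) is divided into 3 shares of €57,000: Kaspar, Ronan, and Quinn each take €57,000.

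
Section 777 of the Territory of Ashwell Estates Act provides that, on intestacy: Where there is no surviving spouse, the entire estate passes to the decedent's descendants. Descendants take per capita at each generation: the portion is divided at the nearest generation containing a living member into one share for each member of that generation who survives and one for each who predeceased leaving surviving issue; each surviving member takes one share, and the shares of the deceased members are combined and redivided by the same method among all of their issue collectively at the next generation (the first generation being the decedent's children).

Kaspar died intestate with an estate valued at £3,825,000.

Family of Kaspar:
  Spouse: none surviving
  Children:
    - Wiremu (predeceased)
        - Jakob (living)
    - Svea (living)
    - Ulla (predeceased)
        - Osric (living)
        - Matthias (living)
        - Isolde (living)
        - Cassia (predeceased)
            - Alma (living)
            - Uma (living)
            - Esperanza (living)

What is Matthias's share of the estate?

The entire £3,825,000 passes to the descendants.
That amount (£3,825,000) is divided at the children's generation into 3 shares of £1,275,000. Svea takes £1,275,000. The 2 shares of the deceased (Wiremu and Ulla) are combined into a pool of £2,550,000.
That pool (£2,550,000) is divided at the grandchildren's generation into 5 shares of £510,000. Jakob, Osric, Matthias, and Isolde each take £510,000. The remaining share for the deceased Cassia (£510,000) is carried to the next generation.
That pool (£510,000) is divided at the great-grandchildren's generation equally among Alma, Uma, and Esperanza: £170,000 each.

Matthias receives £510,000.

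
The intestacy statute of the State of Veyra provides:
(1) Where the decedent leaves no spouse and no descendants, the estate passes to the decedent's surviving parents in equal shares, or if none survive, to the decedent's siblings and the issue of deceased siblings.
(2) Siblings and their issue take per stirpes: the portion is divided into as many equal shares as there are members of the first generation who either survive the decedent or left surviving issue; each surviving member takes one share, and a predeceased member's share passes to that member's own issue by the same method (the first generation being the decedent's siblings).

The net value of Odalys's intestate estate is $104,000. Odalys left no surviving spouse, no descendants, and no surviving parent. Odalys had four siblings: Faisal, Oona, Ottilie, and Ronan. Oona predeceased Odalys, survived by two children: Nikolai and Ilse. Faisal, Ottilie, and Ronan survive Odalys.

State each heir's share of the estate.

The entire $104,000 passes to the siblings and their issue.
That amount ($104,000) is divided into 4 shares of $26,000: Faisal, Ottilie, and Ronan each take $26,000; Oona's $26,000 share passes to Oona's issue.
Oona's share ($26,000) is divided into 2 shares of $13,000: Nikolai and Ilse each take $13,000.

Faisal: $26,000; Nikolai: $13,000; Ilse: $13,000; Ottilie: $26,000; Ronan: $26,000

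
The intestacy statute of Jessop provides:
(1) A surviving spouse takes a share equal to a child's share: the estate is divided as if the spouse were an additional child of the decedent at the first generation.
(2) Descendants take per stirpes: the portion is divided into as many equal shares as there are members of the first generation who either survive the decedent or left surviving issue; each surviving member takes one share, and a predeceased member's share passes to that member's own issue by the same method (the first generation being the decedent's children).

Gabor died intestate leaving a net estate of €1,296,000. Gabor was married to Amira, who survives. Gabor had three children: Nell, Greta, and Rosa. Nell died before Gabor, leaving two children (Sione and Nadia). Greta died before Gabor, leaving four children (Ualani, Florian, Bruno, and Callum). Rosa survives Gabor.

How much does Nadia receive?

The spouse counts as an additional share at the children's level, so there are 4 primary shares of €324,000. Amira takes one such share (€324,000).
The children's combined portion (€972,000) is divided into 3 shares of €324,000: Rosa takes €324,000; Nell's €324,000 share passes to Nell's issue; Greta's €324,000 share passes to Greta's issue.
Nell's share (€324,000) is divided into 2 shares of €162,000: Sione and Nadia each take €162,000.
Greta's share (€324,000) is divided into 4 shares of €81,000: Ualani, Florian, Bruno, and Callum each take €81,000.

Nadia receives €162,000.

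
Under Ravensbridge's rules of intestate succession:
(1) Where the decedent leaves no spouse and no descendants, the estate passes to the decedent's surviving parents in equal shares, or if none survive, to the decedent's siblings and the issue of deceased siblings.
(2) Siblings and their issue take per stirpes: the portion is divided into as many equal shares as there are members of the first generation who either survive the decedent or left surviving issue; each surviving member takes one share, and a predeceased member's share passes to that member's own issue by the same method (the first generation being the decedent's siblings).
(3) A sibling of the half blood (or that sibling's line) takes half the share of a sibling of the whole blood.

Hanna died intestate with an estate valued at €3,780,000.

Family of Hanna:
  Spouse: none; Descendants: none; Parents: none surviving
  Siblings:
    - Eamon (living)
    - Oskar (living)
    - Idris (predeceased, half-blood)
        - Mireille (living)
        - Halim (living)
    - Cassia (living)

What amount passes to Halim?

The entire €3,780,000 passes to the siblings and their issue.
Counting each half-blood sibling's line as half a unit, there are 7/2 units in €3,780,000, so one unit is €1,080,000. Whole-blood lines (Eamon, Oskar, and Cassia) take €1,080,000 each; half-blood lines (Idris) take €540,000 each.
Idris's share (€540,000) is divided into 2 shares of €270,000: Mireille and Halim each take €270,000.

Halim receives €270,000.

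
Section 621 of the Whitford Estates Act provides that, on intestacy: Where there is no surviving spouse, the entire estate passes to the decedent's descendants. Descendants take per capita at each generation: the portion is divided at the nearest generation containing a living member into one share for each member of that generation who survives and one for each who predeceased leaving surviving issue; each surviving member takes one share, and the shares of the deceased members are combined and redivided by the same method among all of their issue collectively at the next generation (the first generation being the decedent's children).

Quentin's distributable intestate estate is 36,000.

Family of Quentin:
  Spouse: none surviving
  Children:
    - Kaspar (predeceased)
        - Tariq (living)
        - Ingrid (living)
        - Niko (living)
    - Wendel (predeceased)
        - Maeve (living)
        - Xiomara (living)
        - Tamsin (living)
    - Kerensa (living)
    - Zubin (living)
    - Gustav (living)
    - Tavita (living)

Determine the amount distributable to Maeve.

Maeve receives 2,000.

The entire 36,000 passes to the descendants.
That amount (36,000) is divided at the children's generation into 6 shares of 6,000. Kerensa, Zubin, Gustav, and Tavita each take 6,000. The 2 shares of the deceased (Kaspar and Wendel) are combined into a pool of 12,000.
That pool (12,000) is divided at the grandchildren's generation equally among Tariq, Ingrid, Niko, Maeve, Xiomara, and Tamsin: 2,000 each.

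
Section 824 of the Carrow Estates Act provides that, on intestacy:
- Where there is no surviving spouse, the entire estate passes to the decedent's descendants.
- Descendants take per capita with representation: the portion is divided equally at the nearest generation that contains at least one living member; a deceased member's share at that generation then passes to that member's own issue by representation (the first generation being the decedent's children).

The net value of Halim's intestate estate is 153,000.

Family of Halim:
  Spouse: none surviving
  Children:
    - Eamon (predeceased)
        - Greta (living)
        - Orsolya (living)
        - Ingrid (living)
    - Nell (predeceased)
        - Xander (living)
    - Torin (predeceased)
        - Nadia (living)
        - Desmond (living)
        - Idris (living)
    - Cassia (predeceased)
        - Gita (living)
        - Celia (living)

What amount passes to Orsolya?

Orsolya receives 17,000.

The entire 153,000 passes to the descendants.
No child survives, so the initial division is made at the grandchildren's generation.
That amount (153,000) is divided into 9 shares of 17,000: Greta, Orsolya, Ingrid, Xander, Nadia, Desmond, Idris, Gita, and Celia each take 17,000.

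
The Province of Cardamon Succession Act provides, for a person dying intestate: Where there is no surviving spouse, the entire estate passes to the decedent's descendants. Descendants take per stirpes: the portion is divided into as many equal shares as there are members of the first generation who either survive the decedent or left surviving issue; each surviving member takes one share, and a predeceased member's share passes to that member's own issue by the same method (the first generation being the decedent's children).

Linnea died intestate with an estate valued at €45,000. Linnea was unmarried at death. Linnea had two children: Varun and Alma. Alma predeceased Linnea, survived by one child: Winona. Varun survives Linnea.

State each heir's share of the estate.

The entire €45,000 passes to the descendants.
That amount (€45,000) is divided into 2 shares of €22,500: Varun takes €22,500; Alma's €22,500 share passes to Alma's issue.
Alma's share (€22,500) passes entirely to Winona.

Varun: €22,500; Winona: €22,500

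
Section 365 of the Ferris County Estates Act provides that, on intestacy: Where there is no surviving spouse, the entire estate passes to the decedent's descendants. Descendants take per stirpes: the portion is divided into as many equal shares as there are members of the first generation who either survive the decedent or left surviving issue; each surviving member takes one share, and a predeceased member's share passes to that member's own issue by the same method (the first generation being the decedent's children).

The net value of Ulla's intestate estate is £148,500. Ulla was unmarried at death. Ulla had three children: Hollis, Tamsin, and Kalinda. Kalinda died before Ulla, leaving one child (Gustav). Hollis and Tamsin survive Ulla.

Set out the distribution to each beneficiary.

Hollis: £49,500; Tamsin: £49,500; Gustav: £49,500

The entire £148,500 passes to the descendants.
That amount (£148,500) is divided into 3 shares of £49,500: Hollis and Tamsin each take £49,500; Kalinda's £49,500 share passes to Kalinda's issue.
Kalinda's share (£49,500) passes entirely to Gustav.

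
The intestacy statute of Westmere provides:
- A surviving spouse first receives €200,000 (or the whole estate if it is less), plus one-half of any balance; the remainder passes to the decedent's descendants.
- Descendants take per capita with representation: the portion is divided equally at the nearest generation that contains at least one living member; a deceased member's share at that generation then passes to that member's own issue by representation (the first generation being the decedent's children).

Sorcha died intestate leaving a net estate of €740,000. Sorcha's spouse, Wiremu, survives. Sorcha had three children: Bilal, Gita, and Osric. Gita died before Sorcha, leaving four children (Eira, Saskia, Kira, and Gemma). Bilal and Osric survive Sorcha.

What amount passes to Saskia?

Saskia receives €22,500.

Wiremu first takes €200,000, leaving a balance of €540,000. Wiremu then takes one-half of the balance (€270,000), for a total of €470,000. The remaining €270,000 passes to the descendants.
The descendants' portion (€270,000) is divided into 3 shares of €90,000: Bilal and Osric each take €90,000; Gita's €90,000 share passes to Gita's issue.
Gita's share (€90,000) is divided into 4 shares of €22,500: Eira, Saskia, Kira, and Gemma each take €22,500.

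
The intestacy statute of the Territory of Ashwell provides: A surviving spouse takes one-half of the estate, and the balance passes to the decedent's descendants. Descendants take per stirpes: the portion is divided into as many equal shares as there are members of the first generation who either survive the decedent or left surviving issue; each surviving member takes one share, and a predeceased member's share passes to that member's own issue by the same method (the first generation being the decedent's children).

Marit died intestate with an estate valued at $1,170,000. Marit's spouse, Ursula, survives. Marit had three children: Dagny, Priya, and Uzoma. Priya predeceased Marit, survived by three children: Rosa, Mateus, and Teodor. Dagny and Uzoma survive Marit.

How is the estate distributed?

Ursula takes one-half of $1,170,000 = $585,000. The remaining $585,000 passes to the descendants.
The descendants' portion ($585,000) is divided into 3 shares of $195,000: Dagny and Uzoma each take $195,000; Priya's $195,000 share passes to Priya's issue.
Priya's share ($195,000) is divided into 3 shares of $65,000: Rosa, Mateus, and Teodor each take $65,000.

Ursula: $585,000; Dagny: $195,000; Rosa: $65,000; Mateus: $65,000; Teodor: $65,000; Uzoma: $195,000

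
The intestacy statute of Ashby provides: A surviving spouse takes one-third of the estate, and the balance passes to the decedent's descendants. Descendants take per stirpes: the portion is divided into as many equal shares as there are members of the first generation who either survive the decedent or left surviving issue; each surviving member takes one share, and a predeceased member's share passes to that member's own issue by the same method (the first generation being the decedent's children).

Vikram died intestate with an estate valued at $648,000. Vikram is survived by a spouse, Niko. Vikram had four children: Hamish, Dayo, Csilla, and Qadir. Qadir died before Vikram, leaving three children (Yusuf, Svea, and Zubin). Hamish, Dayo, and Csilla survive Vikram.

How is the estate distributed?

Niko takes one-third of $648,000 = $216,000. The remaining $432,000 passes to the descendants.
The descendants' portion ($432,000) is divided into 4 shares of $108,000: Hamish, Dayo, and Csilla each take $108,000; Qadir's $108,000 share passes to Qadir's issue.
Qadir's share ($108,000) is divided into 3 shares of $36,000: Yusuf, Svea, and Zubin each take $36,000.

Niko: $216,000; Hamish: $108,000; Dayo: $108,000; Csilla: $108,000; Yusuf: $36,000; Svea: $36,000; Zubin: $36,000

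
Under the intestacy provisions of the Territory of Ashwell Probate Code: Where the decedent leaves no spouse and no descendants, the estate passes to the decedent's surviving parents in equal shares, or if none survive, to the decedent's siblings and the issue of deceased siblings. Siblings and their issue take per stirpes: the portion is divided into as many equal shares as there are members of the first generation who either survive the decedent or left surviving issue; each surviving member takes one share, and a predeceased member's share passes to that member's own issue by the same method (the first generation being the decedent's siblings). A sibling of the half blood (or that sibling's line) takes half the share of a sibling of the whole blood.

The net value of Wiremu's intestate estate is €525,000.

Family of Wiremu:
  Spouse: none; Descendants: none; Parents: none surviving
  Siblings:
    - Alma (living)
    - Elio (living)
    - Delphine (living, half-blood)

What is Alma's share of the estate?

The entire €525,000 passes to the siblings and their issue.
Counting each half-blood sibling's line as half a unit, there are 5/2 units in €525,000, so one unit is €210,000. Whole-blood lines (Alma and Elio) take €210,000 each; half-blood lines (Delphine) take €105,000 each.

Alma receives €210,000.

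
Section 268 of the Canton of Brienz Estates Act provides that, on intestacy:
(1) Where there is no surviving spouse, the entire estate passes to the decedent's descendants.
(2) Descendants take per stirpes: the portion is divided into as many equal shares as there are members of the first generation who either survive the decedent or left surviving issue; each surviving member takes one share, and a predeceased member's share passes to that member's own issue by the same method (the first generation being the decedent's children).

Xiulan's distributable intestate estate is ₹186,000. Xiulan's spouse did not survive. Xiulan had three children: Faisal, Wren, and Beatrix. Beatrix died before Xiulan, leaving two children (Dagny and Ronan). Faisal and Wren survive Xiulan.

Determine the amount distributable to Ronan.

Ronan receives ₹31,000.

The entire ₹186,000 passes to the descendants.
That amount (₹186,000) is divided into 3 shares of ₹62,000: Faisal and Wren each take ₹62,000; Beatrix's ₹62,000 share passes to Beatrix's issue.
Beatrix's share (₹62,000) is divided into 2 shares of ₹31,000: Dagny and Ronan each take ₹31,000.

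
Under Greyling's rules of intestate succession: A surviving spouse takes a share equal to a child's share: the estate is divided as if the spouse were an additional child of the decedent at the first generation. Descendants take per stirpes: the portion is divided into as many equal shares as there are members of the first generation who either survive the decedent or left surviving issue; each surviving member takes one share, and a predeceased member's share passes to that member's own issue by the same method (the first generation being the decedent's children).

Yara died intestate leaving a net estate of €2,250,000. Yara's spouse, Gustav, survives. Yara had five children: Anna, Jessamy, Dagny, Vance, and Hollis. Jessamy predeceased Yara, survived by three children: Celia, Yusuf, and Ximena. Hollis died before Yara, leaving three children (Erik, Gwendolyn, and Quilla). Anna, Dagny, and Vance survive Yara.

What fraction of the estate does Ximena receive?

Ximena receives 1/18 of the estate.

The spouse counts as an additional share at the children's level, so there are 6 primary shares of €375,000. Gustav takes one such share (€375,000).
The children's combined portion (€1,875,000) is divided into 5 shares of €375,000: Anna, Dagny, and Vance each take €375,000; Jessamy's €375,000 share passes to Jessamy's issue; Hollis's €375,000 share passes to Hollis's issue.
Jessamy's share (€375,000) is divided into 3 shares of €125,000: Celia, Yusuf, and Ximena each take €125,000.
Hollis's share (€375,000) is divided into 3 shares of €125,000: Erik, Gwendolyn, and Quilla each take €125,000.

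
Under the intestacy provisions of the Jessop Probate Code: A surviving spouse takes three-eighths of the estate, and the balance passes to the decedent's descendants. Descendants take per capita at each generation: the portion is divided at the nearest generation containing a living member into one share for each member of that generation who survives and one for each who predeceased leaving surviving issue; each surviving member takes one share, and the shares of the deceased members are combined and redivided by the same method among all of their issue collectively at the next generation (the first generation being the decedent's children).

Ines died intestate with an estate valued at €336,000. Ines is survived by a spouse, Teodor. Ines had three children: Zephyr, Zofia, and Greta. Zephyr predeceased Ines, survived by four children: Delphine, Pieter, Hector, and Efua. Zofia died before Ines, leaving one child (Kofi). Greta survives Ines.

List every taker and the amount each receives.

Teodor takes three-eighths of €336,000 = €126,000. The remaining €210,000 passes to the descendants.
The descendants' portion (€210,000) is divided at the children's generation into 3 shares of €70,000. Greta takes €70,000. The 2 shares of the deceased (Zephyr and Zofia) are combined into a pool of €140,000.
That pool (€140,000) is divided at the grandchildren's generation equally among Delphine, Pieter, Hector, Efua, and Kofi: €28,000 each.

Teodor: €126,000; Delphine: €28,000; Pieter: €28,000; Hector: €28,000; Efua: €28,000; Kofi: €28,000; Greta: €70,000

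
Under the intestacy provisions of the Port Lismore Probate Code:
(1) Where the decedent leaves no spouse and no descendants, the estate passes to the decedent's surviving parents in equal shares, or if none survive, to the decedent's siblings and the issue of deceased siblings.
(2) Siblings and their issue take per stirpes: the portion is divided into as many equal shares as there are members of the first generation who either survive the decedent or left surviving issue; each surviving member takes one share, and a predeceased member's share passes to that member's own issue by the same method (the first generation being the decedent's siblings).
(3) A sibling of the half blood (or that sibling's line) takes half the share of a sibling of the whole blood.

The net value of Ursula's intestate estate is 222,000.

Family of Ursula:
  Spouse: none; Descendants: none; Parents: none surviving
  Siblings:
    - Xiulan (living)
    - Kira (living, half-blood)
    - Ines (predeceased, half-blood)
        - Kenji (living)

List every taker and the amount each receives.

Xiulan: 111,000; Kira: 55,500; Kenji: 55,500

The entire 222,000 passes to the siblings and their issue.
Counting each half-blood sibling's line as half a unit, there are 2 units in 222,000, so one unit is 111,000. Whole-blood lines (Xiulan) take 111,000 each; half-blood lines (Kira and Ines) take 55,500 each.
Ines's share (55,500) passes entirely to Kenji.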